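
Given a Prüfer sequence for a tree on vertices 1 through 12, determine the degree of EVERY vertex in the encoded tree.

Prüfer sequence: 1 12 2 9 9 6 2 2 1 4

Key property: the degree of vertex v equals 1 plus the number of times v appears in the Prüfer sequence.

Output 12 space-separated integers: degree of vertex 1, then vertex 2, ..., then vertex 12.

p_1 = 1: count[1] becomes 1
p_2 = 12: count[12] becomes 1
p_3 = 2: count[2] becomes 1
p_4 = 9: count[9] becomes 1
p_5 = 9: count[9] becomes 2
p_6 = 6: count[6] becomes 1
p_7 = 2: count[2] becomes 2
p_8 = 2: count[2] becomes 3
p_9 = 1: count[1] becomes 2
p_10 = 4: count[4] becomes 1
Degrees (1 + count): deg[1]=1+2=3, deg[2]=1+3=4, deg[3]=1+0=1, deg[4]=1+1=2, deg[5]=1+0=1, deg[6]=1+1=2, deg[7]=1+0=1, deg[8]=1+0=1, deg[9]=1+2=3, deg[10]=1+0=1, deg[11]=1+0=1, deg[12]=1+1=2

Answer: 3 4 1 2 1 2 1 1 3 1 1 2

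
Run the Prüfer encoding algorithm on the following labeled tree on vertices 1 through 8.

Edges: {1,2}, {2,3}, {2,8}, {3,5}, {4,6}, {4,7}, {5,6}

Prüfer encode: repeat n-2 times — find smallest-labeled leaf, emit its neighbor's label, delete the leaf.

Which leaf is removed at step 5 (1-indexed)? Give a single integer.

Step 1: current leaves = {1,7,8}. Remove leaf 1 (neighbor: 2).
Step 2: current leaves = {7,8}. Remove leaf 7 (neighbor: 4).
Step 3: current leaves = {4,8}. Remove leaf 4 (neighbor: 6).
Step 4: current leaves = {6,8}. Remove leaf 6 (neighbor: 5).
Step 5: current leaves = {5,8}. Remove leaf 5 (neighbor: 3).

Answer: 5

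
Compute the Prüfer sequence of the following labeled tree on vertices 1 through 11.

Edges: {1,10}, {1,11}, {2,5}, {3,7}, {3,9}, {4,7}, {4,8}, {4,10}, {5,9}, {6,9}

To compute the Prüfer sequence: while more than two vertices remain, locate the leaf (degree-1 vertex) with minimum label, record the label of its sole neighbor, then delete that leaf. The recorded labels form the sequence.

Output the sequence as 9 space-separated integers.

Step 1: leaves = {2,6,8,11}. Remove smallest leaf 2, emit neighbor 5.
Step 2: leaves = {5,6,8,11}. Remove smallest leaf 5, emit neighbor 9.
Step 3: leaves = {6,8,11}. Remove smallest leaf 6, emit neighbor 9.
Step 4: leaves = {8,9,11}. Remove smallest leaf 8, emit neighbor 4.
Step 5: leaves = {9,11}. Remove smallest leaf 9, emit neighbor 3.
Step 6: leaves = {3,11}. Remove smallest leaf 3, emit neighbor 7.
Step 7: leaves = {7,11}. Remove smallest leaf 7, emit neighbor 4.
Step 8: leaves = {4,11}. Remove smallest leaf 4, emit neighbor 10.
Step 9: leaves = {10,11}. Remove smallest leaf 10, emit neighbor 1.
Done: 2 vertices remain (1, 11). Sequence = [5 9 9 4 3 7 4 10 1]

Answer: 5 9 9 4 3 7 4 10 1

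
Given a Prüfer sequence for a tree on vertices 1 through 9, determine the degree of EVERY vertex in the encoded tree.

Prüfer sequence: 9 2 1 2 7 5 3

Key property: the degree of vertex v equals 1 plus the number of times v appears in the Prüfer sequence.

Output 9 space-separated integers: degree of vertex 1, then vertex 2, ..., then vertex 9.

p_1 = 9: count[9] becomes 1
p_2 = 2: count[2] becomes 1
p_3 = 1: count[1] becomes 1
p_4 = 2: count[2] becomes 2
p_5 = 7: count[7] becomes 1
p_6 = 5: count[5] becomes 1
p_7 = 3: count[3] becomes 1
Degrees (1 + count): deg[1]=1+1=2, deg[2]=1+2=3, deg[3]=1+1=2, deg[4]=1+0=1, deg[5]=1+1=2, deg[6]=1+0=1, deg[7]=1+1=2, deg[8]=1+0=1, deg[9]=1+1=2

Answer: 2 3 2 1 2 1 2 1 2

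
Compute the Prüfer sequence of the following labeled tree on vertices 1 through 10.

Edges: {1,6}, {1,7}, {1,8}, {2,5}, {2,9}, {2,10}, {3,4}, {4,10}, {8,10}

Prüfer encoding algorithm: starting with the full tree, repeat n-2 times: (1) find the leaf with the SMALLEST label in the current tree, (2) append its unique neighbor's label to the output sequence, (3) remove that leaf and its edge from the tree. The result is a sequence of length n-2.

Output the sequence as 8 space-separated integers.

Step 1: leaves = {3,5,6,7,9}. Remove smallest leaf 3, emit neighbor 4.
Step 2: leaves = {4,5,6,7,9}. Remove smallest leaf 4, emit neighbor 10.
Step 3: leaves = {5,6,7,9}. Remove smallest leaf 5, emit neighbor 2.
Step 4: leaves = {6,7,9}. Remove smallest leaf 6, emit neighbor 1.
Step 5: leaves = {7,9}. Remove smallest leaf 7, emit neighbor 1.
Step 6: leaves = {1,9}. Remove smallest leaf 1, emit neighbor 8.
Step 7: leaves = {8,9}. Remove smallest leaf 8, emit neighbor 10.
Step 8: leaves = {9,10}. Remove smallest leaf 9, emit neighbor 2.
Done: 2 vertices remain (2, 10). Sequence = [4 10 2 1 1 8 10 2]

Answer: 4 10 2 1 1 8 10 2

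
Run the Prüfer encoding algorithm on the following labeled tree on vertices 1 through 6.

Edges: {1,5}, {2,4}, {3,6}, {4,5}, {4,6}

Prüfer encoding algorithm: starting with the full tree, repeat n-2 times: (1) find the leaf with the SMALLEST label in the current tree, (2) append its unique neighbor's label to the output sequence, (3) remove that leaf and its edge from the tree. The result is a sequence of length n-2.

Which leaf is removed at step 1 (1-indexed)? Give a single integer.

Step 1: current leaves = {1,2,3}. Remove leaf 1 (neighbor: 5).

Answer: 1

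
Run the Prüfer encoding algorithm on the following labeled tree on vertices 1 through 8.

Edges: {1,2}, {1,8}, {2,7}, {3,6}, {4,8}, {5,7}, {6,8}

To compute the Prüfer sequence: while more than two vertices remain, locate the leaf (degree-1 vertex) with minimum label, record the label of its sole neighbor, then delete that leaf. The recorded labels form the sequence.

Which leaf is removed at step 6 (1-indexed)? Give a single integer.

Step 1: current leaves = {3,4,5}. Remove leaf 3 (neighbor: 6).
Step 2: current leaves = {4,5,6}. Remove leaf 4 (neighbor: 8).
Step 3: current leaves = {5,6}. Remove leaf 5 (neighbor: 7).
Step 4: current leaves = {6,7}. Remove leaf 6 (neighbor: 8).
Step 5: current leaves = {7,8}. Remove leaf 7 (neighbor: 2).
Step 6: current leaves = {2,8}. Remove leaf 2 (neighbor: 1).

Answer: 2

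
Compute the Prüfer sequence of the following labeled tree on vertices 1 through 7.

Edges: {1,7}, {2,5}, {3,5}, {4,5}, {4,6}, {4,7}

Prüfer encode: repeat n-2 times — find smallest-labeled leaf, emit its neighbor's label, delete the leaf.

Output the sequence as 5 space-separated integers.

Step 1: leaves = {1,2,3,6}. Remove smallest leaf 1, emit neighbor 7.
Step 2: leaves = {2,3,6,7}. Remove smallest leaf 2, emit neighbor 5.
Step 3: leaves = {3,6,7}. Remove smallest leaf 3, emit neighbor 5.
Step 4: leaves = {5,6,7}. Remove smallest leaf 5, emit neighbor 4.
Step 5: leaves = {6,7}. Remove smallest leaf 6, emit neighbor 4.
Done: 2 vertices remain (4, 7). Sequence = [7 5 5 4 4]

Answer: 7 5 5 4 4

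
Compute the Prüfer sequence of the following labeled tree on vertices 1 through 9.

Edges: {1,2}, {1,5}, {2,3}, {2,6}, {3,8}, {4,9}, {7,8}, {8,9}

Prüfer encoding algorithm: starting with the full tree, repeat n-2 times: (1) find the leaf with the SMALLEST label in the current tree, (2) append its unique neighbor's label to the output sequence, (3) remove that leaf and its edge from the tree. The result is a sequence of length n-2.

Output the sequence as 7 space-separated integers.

Answer: 9 1 2 2 3 8 8

Derivation:
Step 1: leaves = {4,5,6,7}. Remove smallest leaf 4, emit neighbor 9.
Step 2: leaves = {5,6,7,9}. Remove smallest leaf 5, emit neighbor 1.
Step 3: leaves = {1,6,7,9}. Remove smallest leaf 1, emit neighbor 2.
Step 4: leaves = {6,7,9}. Remove smallest leaf 6, emit neighbor 2.
Step 5: leaves = {2,7,9}. Remove smallest leaf 2, emit neighbor 3.
Step 6: leaves = {3,7,9}. Remove smallest leaf 3, emit neighbor 8.
Step 7: leaves = {7,9}. Remove smallest leaf 7, emit neighbor 8.
Done: 2 vertices remain (8, 9). Sequence = [9 1 2 2 3 8 8]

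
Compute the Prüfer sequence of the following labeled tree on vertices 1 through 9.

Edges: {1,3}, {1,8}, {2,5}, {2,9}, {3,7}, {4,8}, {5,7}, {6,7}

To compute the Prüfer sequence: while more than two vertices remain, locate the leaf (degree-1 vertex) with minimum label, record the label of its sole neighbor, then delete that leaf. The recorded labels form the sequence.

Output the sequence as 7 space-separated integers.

Step 1: leaves = {4,6,9}. Remove smallest leaf 4, emit neighbor 8.
Step 2: leaves = {6,8,9}. Remove smallest leaf 6, emit neighbor 7.
Step 3: leaves = {8,9}. Remove smallest leaf 8, emit neighbor 1.
Step 4: leaves = {1,9}. Remove smallest leaf 1, emit neighbor 3.
Step 5: leaves = {3,9}. Remove smallest leaf 3, emit neighbor 7.
Step 6: leaves = {7,9}. Remove smallest leaf 7, emit neighbor 5.
Step 7: leaves = {5,9}. Remove smallest leaf 5, emit neighbor 2.
Done: 2 vertices remain (2, 9). Sequence = [8 7 1 3 7 5 2]

Answer: 8 7 1 3 7 5 2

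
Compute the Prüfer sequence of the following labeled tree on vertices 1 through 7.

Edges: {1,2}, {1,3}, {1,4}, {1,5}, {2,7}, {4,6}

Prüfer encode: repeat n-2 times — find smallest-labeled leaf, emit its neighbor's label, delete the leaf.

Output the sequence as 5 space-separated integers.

Answer: 1 1 4 1 2

Derivation:
Step 1: leaves = {3,5,6,7}. Remove smallest leaf 3, emit neighbor 1.
Step 2: leaves = {5,6,7}. Remove smallest leaf 5, emit neighbor 1.
Step 3: leaves = {6,7}. Remove smallest leaf 6, emit neighbor 4.
Step 4: leaves = {4,7}. Remove smallest leaf 4, emit neighbor 1.
Step 5: leaves = {1,7}. Remove smallest leaf 1, emit neighbor 2.
Done: 2 vertices remain (2, 7). Sequence = [1 1 4 1 2]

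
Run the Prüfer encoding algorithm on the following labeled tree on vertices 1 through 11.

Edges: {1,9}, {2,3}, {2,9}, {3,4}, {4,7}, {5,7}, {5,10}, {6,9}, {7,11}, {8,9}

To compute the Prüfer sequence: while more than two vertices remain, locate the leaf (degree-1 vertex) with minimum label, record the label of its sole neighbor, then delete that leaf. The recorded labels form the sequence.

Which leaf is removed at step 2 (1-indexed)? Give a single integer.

Step 1: current leaves = {1,6,8,10,11}. Remove leaf 1 (neighbor: 9).
Step 2: current leaves = {6,8,10,11}. Remove leaf 6 (neighbor: 9).

Answer: 6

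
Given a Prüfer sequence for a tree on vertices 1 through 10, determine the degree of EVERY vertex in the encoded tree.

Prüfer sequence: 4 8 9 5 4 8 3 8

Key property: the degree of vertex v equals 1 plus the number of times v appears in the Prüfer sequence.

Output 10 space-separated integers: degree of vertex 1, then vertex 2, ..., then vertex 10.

Answer: 1 1 2 3 2 1 1 4 2 1

Derivation:
p_1 = 4: count[4] becomes 1
p_2 = 8: count[8] becomes 1
p_3 = 9: count[9] becomes 1
p_4 = 5: count[5] becomes 1
p_5 = 4: count[4] becomes 2
p_6 = 8: count[8] becomes 2
p_7 = 3: count[3] becomes 1
p_8 = 8: count[8] becomes 3
Degrees (1 + count): deg[1]=1+0=1, deg[2]=1+0=1, deg[3]=1+1=2, deg[4]=1+2=3, deg[5]=1+1=2, deg[6]=1+0=1, deg[7]=1+0=1, deg[8]=1+3=4, deg[9]=1+1=2, deg[10]=1+0=1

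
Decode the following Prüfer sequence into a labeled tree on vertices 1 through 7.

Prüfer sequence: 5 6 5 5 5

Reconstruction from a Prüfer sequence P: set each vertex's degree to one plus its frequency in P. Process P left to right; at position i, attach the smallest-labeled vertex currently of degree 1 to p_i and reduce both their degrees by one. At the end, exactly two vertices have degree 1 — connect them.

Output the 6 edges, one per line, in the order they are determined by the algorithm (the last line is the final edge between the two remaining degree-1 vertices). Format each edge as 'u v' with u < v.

Initial degrees: {1:1, 2:1, 3:1, 4:1, 5:5, 6:2, 7:1}
Step 1: smallest deg-1 vertex = 1, p_1 = 5. Add edge {1,5}. Now deg[1]=0, deg[5]=4.
Step 2: smallest deg-1 vertex = 2, p_2 = 6. Add edge {2,6}. Now deg[2]=0, deg[6]=1.
Step 3: smallest deg-1 vertex = 3, p_3 = 5. Add edge {3,5}. Now deg[3]=0, deg[5]=3.
Step 4: smallest deg-1 vertex = 4, p_4 = 5. Add edge {4,5}. Now deg[4]=0, deg[5]=2.
Step 5: smallest deg-1 vertex = 6, p_5 = 5. Add edge {5,6}. Now deg[6]=0, deg[5]=1.
Final: two remaining deg-1 vertices are 5, 7. Add edge {5,7}.

Answer: 1 5
2 6
3 5
4 5
5 6
5 7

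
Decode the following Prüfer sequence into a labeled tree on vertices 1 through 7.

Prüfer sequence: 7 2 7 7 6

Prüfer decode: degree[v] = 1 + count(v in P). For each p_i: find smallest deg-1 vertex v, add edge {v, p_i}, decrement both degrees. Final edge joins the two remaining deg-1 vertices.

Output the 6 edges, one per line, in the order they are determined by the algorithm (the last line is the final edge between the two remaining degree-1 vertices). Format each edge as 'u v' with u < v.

Initial degrees: {1:1, 2:2, 3:1, 4:1, 5:1, 6:2, 7:4}
Step 1: smallest deg-1 vertex = 1, p_1 = 7. Add edge {1,7}. Now deg[1]=0, deg[7]=3.
Step 2: smallest deg-1 vertex = 3, p_2 = 2. Add edge {2,3}. Now deg[3]=0, deg[2]=1.
Step 3: smallest deg-1 vertex = 2, p_3 = 7. Add edge {2,7}. Now deg[2]=0, deg[7]=2.
Step 4: smallest deg-1 vertex = 4, p_4 = 7. Add edge {4,7}. Now deg[4]=0, deg[7]=1.
Step 5: smallest deg-1 vertex = 5, p_5 = 6. Add edge {5,6}. Now deg[5]=0, deg[6]=1.
Final: two remaining deg-1 vertices are 6, 7. Add edge {6,7}.

Answer: 1 7
2 3
2 7
4 7
5 6
6 7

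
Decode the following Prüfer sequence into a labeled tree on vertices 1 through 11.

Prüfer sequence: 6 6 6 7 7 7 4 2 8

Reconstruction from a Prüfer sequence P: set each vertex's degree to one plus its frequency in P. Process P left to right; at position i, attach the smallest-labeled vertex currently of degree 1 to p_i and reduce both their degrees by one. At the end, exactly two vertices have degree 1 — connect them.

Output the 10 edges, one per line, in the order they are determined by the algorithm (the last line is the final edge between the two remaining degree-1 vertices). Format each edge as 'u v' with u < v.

Initial degrees: {1:1, 2:2, 3:1, 4:2, 5:1, 6:4, 7:4, 8:2, 9:1, 10:1, 11:1}
Step 1: smallest deg-1 vertex = 1, p_1 = 6. Add edge {1,6}. Now deg[1]=0, deg[6]=3.
Step 2: smallest deg-1 vertex = 3, p_2 = 6. Add edge {3,6}. Now deg[3]=0, deg[6]=2.
Step 3: smallest deg-1 vertex = 5, p_3 = 6. Add edge {5,6}. Now deg[5]=0, deg[6]=1.
Step 4: smallest deg-1 vertex = 6, p_4 = 7. Add edge {6,7}. Now deg[6]=0, deg[7]=3.
Step 5: smallest deg-1 vertex = 9, p_5 = 7. Add edge {7,9}. Now deg[9]=0, deg[7]=2.
Step 6: smallest deg-1 vertex = 10, p_6 = 7. Add edge {7,10}. Now deg[10]=0, deg[7]=1.
Step 7: smallest deg-1 vertex = 7, p_7 = 4. Add edge {4,7}. Now deg[7]=0, deg[4]=1.
Step 8: smallest deg-1 vertex = 4, p_8 = 2. Add edge {2,4}. Now deg[4]=0, deg[2]=1.
Step 9: smallest deg-1 vertex = 2, p_9 = 8. Add edge {2,8}. Now deg[2]=0, deg[8]=1.
Final: two remaining deg-1 vertices are 8, 11. Add edge {8,11}.

Answer: 1 6
3 6
5 6
6 7
7 9
7 10
4 7
2 4
2 8
8 11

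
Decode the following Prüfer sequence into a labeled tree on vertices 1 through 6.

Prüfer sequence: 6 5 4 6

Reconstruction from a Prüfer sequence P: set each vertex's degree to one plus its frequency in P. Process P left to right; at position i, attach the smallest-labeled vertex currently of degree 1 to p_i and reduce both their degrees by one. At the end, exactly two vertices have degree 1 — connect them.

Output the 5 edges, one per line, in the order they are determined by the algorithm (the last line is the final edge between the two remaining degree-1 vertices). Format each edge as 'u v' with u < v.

Initial degrees: {1:1, 2:1, 3:1, 4:2, 5:2, 6:3}
Step 1: smallest deg-1 vertex = 1, p_1 = 6. Add edge {1,6}. Now deg[1]=0, deg[6]=2.
Step 2: smallest deg-1 vertex = 2, p_2 = 5. Add edge {2,5}. Now deg[2]=0, deg[5]=1.
Step 3: smallest deg-1 vertex = 3, p_3 = 4. Add edge {3,4}. Now deg[3]=0, deg[4]=1.
Step 4: smallest deg-1 vertex = 4, p_4 = 6. Add edge {4,6}. Now deg[4]=0, deg[6]=1.
Final: two remaining deg-1 vertices are 5, 6. Add edge {5,6}.

Answer: 1 6
2 5
3 4
4 6
5 6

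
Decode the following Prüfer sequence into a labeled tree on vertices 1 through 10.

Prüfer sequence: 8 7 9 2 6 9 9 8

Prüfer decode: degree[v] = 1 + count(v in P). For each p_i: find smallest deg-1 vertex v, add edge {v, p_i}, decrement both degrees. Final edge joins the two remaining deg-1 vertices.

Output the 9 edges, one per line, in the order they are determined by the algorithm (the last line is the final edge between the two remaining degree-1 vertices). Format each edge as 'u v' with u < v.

Answer: 1 8
3 7
4 9
2 5
2 6
6 9
7 9
8 9
8 10

Derivation:
Initial degrees: {1:1, 2:2, 3:1, 4:1, 5:1, 6:2, 7:2, 8:3, 9:4, 10:1}
Step 1: smallest deg-1 vertex = 1, p_1 = 8. Add edge {1,8}. Now deg[1]=0, deg[8]=2.
Step 2: smallest deg-1 vertex = 3, p_2 = 7. Add edge {3,7}. Now deg[3]=0, deg[7]=1.
Step 3: smallest deg-1 vertex = 4, p_3 = 9. Add edge {4,9}. Now deg[4]=0, deg[9]=3.
Step 4: smallest deg-1 vertex = 5, p_4 = 2. Add edge {2,5}. Now deg[5]=0, deg[2]=1.
Step 5: smallest deg-1 vertex = 2, p_5 = 6. Add edge {2,6}. Now deg[2]=0, deg[6]=1.
Step 6: smallest deg-1 vertex = 6, p_6 = 9. Add edge {6,9}. Now deg[6]=0, deg[9]=2.
Step 7: smallest deg-1 vertex = 7, p_7 = 9. Add edge {7,9}. Now deg[7]=0, deg[9]=1.
Step 8: smallest deg-1 vertex = 9, p_8 = 8. Add edge {8,9}. Now deg[9]=0, deg[8]=1.
Final: two remaining deg-1 vertices are 8, 10. Add edge {8,10}.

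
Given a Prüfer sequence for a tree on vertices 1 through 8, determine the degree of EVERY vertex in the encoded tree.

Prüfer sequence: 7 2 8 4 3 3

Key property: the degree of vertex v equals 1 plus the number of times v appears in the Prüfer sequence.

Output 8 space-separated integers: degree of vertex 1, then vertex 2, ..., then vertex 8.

Answer: 1 2 3 2 1 1 2 2

Derivation:
p_1 = 7: count[7] becomes 1
p_2 = 2: count[2] becomes 1
p_3 = 8: count[8] becomes 1
p_4 = 4: count[4] becomes 1
p_5 = 3: count[3] becomes 1
p_6 = 3: count[3] becomes 2
Degrees (1 + count): deg[1]=1+0=1, deg[2]=1+1=2, deg[3]=1+2=3, deg[4]=1+1=2, deg[5]=1+0=1, deg[6]=1+0=1, deg[7]=1+1=2, deg[8]=1+1=2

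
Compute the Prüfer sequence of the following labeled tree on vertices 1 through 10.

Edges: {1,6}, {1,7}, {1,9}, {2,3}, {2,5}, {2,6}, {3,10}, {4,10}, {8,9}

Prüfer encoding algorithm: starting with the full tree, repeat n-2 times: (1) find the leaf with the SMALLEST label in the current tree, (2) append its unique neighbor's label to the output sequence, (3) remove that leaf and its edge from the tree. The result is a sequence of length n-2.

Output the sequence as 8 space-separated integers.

Step 1: leaves = {4,5,7,8}. Remove smallest leaf 4, emit neighbor 10.
Step 2: leaves = {5,7,8,10}. Remove smallest leaf 5, emit neighbor 2.
Step 3: leaves = {7,8,10}. Remove smallest leaf 7, emit neighbor 1.
Step 4: leaves = {8,10}. Remove smallest leaf 8, emit neighbor 9.
Step 5: leaves = {9,10}. Remove smallest leaf 9, emit neighbor 1.
Step 6: leaves = {1,10}. Remove smallest leaf 1, emit neighbor 6.
Step 7: leaves = {6,10}. Remove smallest leaf 6, emit neighbor 2.
Step 8: leaves = {2,10}. Remove smallest leaf 2, emit neighbor 3.
Done: 2 vertices remain (3, 10). Sequence = [10 2 1 9 1 6 2 3]

Answer: 10 2 1 9 1 6 2 3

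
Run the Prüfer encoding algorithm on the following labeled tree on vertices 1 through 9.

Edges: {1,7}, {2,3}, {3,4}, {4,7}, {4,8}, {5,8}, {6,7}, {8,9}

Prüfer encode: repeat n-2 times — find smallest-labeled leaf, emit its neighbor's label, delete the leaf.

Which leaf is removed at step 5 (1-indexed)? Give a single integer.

Step 1: current leaves = {1,2,5,6,9}. Remove leaf 1 (neighbor: 7).
Step 2: current leaves = {2,5,6,9}. Remove leaf 2 (neighbor: 3).
Step 3: current leaves = {3,5,6,9}. Remove leaf 3 (neighbor: 4).
Step 4: current leaves = {5,6,9}. Remove leaf 5 (neighbor: 8).
Step 5: current leaves = {6,9}. Remove leaf 6 (neighbor: 7).

Answer: 6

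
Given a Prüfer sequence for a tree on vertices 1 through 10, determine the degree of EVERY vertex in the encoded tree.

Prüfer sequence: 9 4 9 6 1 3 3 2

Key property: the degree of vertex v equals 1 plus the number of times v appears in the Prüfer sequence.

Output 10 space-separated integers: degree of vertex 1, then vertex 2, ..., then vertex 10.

p_1 = 9: count[9] becomes 1
p_2 = 4: count[4] becomes 1
p_3 = 9: count[9] becomes 2
p_4 = 6: count[6] becomes 1
p_5 = 1: count[1] becomes 1
p_6 = 3: count[3] becomes 1
p_7 = 3: count[3] becomes 2
p_8 = 2: count[2] becomes 1
Degrees (1 + count): deg[1]=1+1=2, deg[2]=1+1=2, deg[3]=1+2=3, deg[4]=1+1=2, deg[5]=1+0=1, deg[6]=1+1=2, deg[7]=1+0=1, deg[8]=1+0=1, deg[9]=1+2=3, deg[10]=1+0=1

Answer: 2 2 3 2 1 2 1 1 3 1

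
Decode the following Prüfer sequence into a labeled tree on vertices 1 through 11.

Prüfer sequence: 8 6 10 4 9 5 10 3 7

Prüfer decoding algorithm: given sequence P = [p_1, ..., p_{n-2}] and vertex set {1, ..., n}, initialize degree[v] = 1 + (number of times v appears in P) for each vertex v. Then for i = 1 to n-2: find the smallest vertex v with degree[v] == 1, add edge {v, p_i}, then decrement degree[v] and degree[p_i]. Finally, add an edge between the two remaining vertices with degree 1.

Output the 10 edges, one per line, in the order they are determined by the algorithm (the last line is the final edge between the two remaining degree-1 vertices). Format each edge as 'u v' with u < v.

Answer: 1 8
2 6
6 10
4 8
4 9
5 9
5 10
3 10
3 7
7 11

Derivation:
Initial degrees: {1:1, 2:1, 3:2, 4:2, 5:2, 6:2, 7:2, 8:2, 9:2, 10:3, 11:1}
Step 1: smallest deg-1 vertex = 1, p_1 = 8. Add edge {1,8}. Now deg[1]=0, deg[8]=1.
Step 2: smallest deg-1 vertex = 2, p_2 = 6. Add edge {2,6}. Now deg[2]=0, deg[6]=1.
Step 3: smallest deg-1 vertex = 6, p_3 = 10. Add edge {6,10}. Now deg[6]=0, deg[10]=2.
Step 4: smallest deg-1 vertex = 8, p_4 = 4. Add edge {4,8}. Now deg[8]=0, deg[4]=1.
Step 5: smallest deg-1 vertex = 4, p_5 = 9. Add edge {4,9}. Now deg[4]=0, deg[9]=1.
Step 6: smallest deg-1 vertex = 9, p_6 = 5. Add edge {5,9}. Now deg[9]=0, deg[5]=1.
Step 7: smallest deg-1 vertex = 5, p_7 = 10. Add edge {5,10}. Now deg[5]=0, deg[10]=1.
Step 8: smallest deg-1 vertex = 10, p_8 = 3. Add edge {3,10}. Now deg[10]=0, deg[3]=1.
Step 9: smallest deg-1 vertex = 3, p_9 = 7. Add edge {3,7}. Now deg[3]=0, deg[7]=1.
Final: two remaining deg-1 vertices are 7, 11. Add edge {7,11}.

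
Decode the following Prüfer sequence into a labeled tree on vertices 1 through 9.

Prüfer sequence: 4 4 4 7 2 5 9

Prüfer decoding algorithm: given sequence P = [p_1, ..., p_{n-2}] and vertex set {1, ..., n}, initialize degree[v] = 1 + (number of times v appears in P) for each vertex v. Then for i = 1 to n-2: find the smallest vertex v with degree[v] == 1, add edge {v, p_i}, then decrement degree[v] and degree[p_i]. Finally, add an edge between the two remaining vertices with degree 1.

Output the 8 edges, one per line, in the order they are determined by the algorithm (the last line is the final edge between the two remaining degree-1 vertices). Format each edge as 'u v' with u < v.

Answer: 1 4
3 4
4 6
4 7
2 7
2 5
5 9
8 9

Derivation:
Initial degrees: {1:1, 2:2, 3:1, 4:4, 5:2, 6:1, 7:2, 8:1, 9:2}
Step 1: smallest deg-1 vertex = 1, p_1 = 4. Add edge {1,4}. Now deg[1]=0, deg[4]=3.
Step 2: smallest deg-1 vertex = 3, p_2 = 4. Add edge {3,4}. Now deg[3]=0, deg[4]=2.
Step 3: smallest deg-1 vertex = 6, p_3 = 4. Add edge {4,6}. Now deg[6]=0, deg[4]=1.
Step 4: smallest deg-1 vertex = 4, p_4 = 7. Add edge {4,7}. Now deg[4]=0, deg[7]=1.
Step 5: smallest deg-1 vertex = 7, p_5 = 2. Add edge {2,7}. Now deg[7]=0, deg[2]=1.
Step 6: smallest deg-1 vertex = 2, p_6 = 5. Add edge {2,5}. Now deg[2]=0, deg[5]=1.
Step 7: smallest deg-1 vertex = 5, p_7 = 9. Add edge {5,9}. Now deg[5]=0, deg[9]=1.
Final: two remaining deg-1 vertices are 8, 9. Add edge {8,9}.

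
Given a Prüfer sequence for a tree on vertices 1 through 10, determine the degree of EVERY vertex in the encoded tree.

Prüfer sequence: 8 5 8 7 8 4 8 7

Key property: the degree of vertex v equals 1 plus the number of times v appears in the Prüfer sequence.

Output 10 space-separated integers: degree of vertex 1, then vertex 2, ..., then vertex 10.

p_1 = 8: count[8] becomes 1
p_2 = 5: count[5] becomes 1
p_3 = 8: count[8] becomes 2
p_4 = 7: count[7] becomes 1
p_5 = 8: count[8] becomes 3
p_6 = 4: count[4] becomes 1
p_7 = 8: count[8] becomes 4
p_8 = 7: count[7] becomes 2
Degrees (1 + count): deg[1]=1+0=1, deg[2]=1+0=1, deg[3]=1+0=1, deg[4]=1+1=2, deg[5]=1+1=2, deg[6]=1+0=1, deg[7]=1+2=3, deg[8]=1+4=5, deg[9]=1+0=1, deg[10]=1+0=1

Answer: 1 1 1 2 2 1 3 5 1 1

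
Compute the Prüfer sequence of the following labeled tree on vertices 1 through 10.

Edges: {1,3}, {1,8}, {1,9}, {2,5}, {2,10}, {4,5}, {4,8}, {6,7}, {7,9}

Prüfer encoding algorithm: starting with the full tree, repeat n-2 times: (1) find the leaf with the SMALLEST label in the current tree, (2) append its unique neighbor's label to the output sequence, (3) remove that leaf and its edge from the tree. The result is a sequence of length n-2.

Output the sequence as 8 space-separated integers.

Step 1: leaves = {3,6,10}. Remove smallest leaf 3, emit neighbor 1.
Step 2: leaves = {6,10}. Remove smallest leaf 6, emit neighbor 7.
Step 3: leaves = {7,10}. Remove smallest leaf 7, emit neighbor 9.
Step 4: leaves = {9,10}. Remove smallest leaf 9, emit neighbor 1.
Step 5: leaves = {1,10}. Remove smallest leaf 1, emit neighbor 8.
Step 6: leaves = {8,10}. Remove smallest leaf 8, emit neighbor 4.
Step 7: leaves = {4,10}. Remove smallest leaf 4, emit neighbor 5.
Step 8: leaves = {5,10}. Remove smallest leaf 5, emit neighbor 2.
Done: 2 vertices remain (2, 10). Sequence = [1 7 9 1 8 4 5 2]

Answer: 1 7 9 1 8 4 5 2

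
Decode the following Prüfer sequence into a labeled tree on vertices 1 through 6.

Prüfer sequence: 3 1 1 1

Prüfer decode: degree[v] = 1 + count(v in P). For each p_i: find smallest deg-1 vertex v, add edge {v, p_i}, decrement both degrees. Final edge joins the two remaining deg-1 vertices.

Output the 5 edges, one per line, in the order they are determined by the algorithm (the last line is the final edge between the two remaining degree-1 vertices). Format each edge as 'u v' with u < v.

Initial degrees: {1:4, 2:1, 3:2, 4:1, 5:1, 6:1}
Step 1: smallest deg-1 vertex = 2, p_1 = 3. Add edge {2,3}. Now deg[2]=0, deg[3]=1.
Step 2: smallest deg-1 vertex = 3, p_2 = 1. Add edge {1,3}. Now deg[3]=0, deg[1]=3.
Step 3: smallest deg-1 vertex = 4, p_3 = 1. Add edge {1,4}. Now deg[4]=0, deg[1]=2.
Step 4: smallest deg-1 vertex = 5, p_4 = 1. Add edge {1,5}. Now deg[5]=0, deg[1]=1.
Final: two remaining deg-1 vertices are 1, 6. Add edge {1,6}.

Answer: 2 3
1 3
1 4
1 5
1 6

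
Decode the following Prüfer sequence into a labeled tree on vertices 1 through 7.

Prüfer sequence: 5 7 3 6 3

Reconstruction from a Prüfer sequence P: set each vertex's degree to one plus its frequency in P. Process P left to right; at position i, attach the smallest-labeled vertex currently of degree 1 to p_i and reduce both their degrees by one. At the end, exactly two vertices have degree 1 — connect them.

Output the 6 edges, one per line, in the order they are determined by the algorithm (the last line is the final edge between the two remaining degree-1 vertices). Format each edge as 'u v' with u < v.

Answer: 1 5
2 7
3 4
5 6
3 6
3 7

Derivation:
Initial degrees: {1:1, 2:1, 3:3, 4:1, 5:2, 6:2, 7:2}
Step 1: smallest deg-1 vertex = 1, p_1 = 5. Add edge {1,5}. Now deg[1]=0, deg[5]=1.
Step 2: smallest deg-1 vertex = 2, p_2 = 7. Add edge {2,7}. Now deg[2]=0, deg[7]=1.
Step 3: smallest deg-1 vertex = 4, p_3 = 3. Add edge {3,4}. Now deg[4]=0, deg[3]=2.
Step 4: smallest deg-1 vertex = 5, p_4 = 6. Add edge {5,6}. Now deg[5]=0, deg[6]=1.
Step 5: smallest deg-1 vertex = 6, p_5 = 3. Add edge {3,6}. Now deg[6]=0, deg[3]=1.
Final: two remaining deg-1 vertices are 3, 7. Add edge {3,7}.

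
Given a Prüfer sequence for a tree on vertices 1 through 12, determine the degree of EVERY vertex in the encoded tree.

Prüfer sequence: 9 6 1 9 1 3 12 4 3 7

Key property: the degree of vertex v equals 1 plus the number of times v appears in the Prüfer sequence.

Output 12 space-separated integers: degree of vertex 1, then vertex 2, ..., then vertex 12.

p_1 = 9: count[9] becomes 1
p_2 = 6: count[6] becomes 1
p_3 = 1: count[1] becomes 1
p_4 = 9: count[9] becomes 2
p_5 = 1: count[1] becomes 2
p_6 = 3: count[3] becomes 1
p_7 = 12: count[12] becomes 1
p_8 = 4: count[4] becomes 1
p_9 = 3: count[3] becomes 2
p_10 = 7: count[7] becomes 1
Degrees (1 + count): deg[1]=1+2=3, deg[2]=1+0=1, deg[3]=1+2=3, deg[4]=1+1=2, deg[5]=1+0=1, deg[6]=1+1=2, deg[7]=1+1=2, deg[8]=1+0=1, deg[9]=1+2=3, deg[10]=1+0=1, deg[11]=1+0=1, deg[12]=1+1=2

Answer: 3 1 3 2 1 2 2 1 3 1 1 2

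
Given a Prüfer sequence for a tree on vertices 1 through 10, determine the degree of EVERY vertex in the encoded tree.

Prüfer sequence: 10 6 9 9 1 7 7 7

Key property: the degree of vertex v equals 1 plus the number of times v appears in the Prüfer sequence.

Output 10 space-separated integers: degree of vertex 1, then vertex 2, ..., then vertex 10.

Answer: 2 1 1 1 1 2 4 1 3 2

Derivation:
p_1 = 10: count[10] becomes 1
p_2 = 6: count[6] becomes 1
p_3 = 9: count[9] becomes 1
p_4 = 9: count[9] becomes 2
p_5 = 1: count[1] becomes 1
p_6 = 7: count[7] becomes 1
p_7 = 7: count[7] becomes 2
p_8 = 7: count[7] becomes 3
Degrees (1 + count): deg[1]=1+1=2, deg[2]=1+0=1, deg[3]=1+0=1, deg[4]=1+0=1, deg[5]=1+0=1, deg[6]=1+1=2, deg[7]=1+3=4, deg[8]=1+0=1, deg[9]=1+2=3, deg[10]=1+1=2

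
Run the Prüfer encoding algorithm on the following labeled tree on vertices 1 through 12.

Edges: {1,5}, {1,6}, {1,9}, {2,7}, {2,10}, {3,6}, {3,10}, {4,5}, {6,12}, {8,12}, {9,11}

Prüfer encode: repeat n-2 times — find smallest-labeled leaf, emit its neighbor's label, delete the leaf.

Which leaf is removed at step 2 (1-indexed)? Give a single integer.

Step 1: current leaves = {4,7,8,11}. Remove leaf 4 (neighbor: 5).
Step 2: current leaves = {5,7,8,11}. Remove leaf 5 (neighbor: 1).

Answer: 5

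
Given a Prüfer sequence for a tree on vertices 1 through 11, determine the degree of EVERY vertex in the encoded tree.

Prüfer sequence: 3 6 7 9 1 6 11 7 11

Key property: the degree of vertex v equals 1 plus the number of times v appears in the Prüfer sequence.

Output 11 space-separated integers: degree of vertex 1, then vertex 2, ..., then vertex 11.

Answer: 2 1 2 1 1 3 3 1 2 1 3

Derivation:
p_1 = 3: count[3] becomes 1
p_2 = 6: count[6] becomes 1
p_3 = 7: count[7] becomes 1
p_4 = 9: count[9] becomes 1
p_5 = 1: count[1] becomes 1
p_6 = 6: count[6] becomes 2
p_7 = 11: count[11] becomes 1
p_8 = 7: count[7] becomes 2
p_9 = 11: count[11] becomes 2
Degrees (1 + count): deg[1]=1+1=2, deg[2]=1+0=1, deg[3]=1+1=2, deg[4]=1+0=1, deg[5]=1+0=1, deg[6]=1+2=3, deg[7]=1+2=3, deg[8]=1+0=1, deg[9]=1+1=2, deg[10]=1+0=1, deg[11]=1+2=3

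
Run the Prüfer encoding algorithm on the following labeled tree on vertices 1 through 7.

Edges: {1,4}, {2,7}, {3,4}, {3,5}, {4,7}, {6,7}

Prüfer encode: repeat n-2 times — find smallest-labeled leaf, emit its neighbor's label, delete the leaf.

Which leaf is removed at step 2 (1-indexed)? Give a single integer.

Step 1: current leaves = {1,2,5,6}. Remove leaf 1 (neighbor: 4).
Step 2: current leaves = {2,5,6}. Remove leaf 2 (neighbor: 7).

Answer: 2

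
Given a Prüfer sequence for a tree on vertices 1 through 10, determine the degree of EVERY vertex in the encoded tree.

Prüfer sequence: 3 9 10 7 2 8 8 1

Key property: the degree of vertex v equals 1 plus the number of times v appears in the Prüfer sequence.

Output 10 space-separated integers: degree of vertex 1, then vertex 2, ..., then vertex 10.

p_1 = 3: count[3] becomes 1
p_2 = 9: count[9] becomes 1
p_3 = 10: count[10] becomes 1
p_4 = 7: count[7] becomes 1
p_5 = 2: count[2] becomes 1
p_6 = 8: count[8] becomes 1
p_7 = 8: count[8] becomes 2
p_8 = 1: count[1] becomes 1
Degrees (1 + count): deg[1]=1+1=2, deg[2]=1+1=2, deg[3]=1+1=2, deg[4]=1+0=1, deg[5]=1+0=1, deg[6]=1+0=1, deg[7]=1+1=2, deg[8]=1+2=3, deg[9]=1+1=2, deg[10]=1+1=2

Answer: 2 2 2 1 1 1 2 3 2 2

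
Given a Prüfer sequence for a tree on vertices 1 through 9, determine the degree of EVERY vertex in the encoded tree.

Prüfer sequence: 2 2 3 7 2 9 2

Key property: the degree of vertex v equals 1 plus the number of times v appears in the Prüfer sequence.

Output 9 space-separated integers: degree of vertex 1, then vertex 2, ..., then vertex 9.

Answer: 1 5 2 1 1 1 2 1 2

Derivation:
p_1 = 2: count[2] becomes 1
p_2 = 2: count[2] becomes 2
p_3 = 3: count[3] becomes 1
p_4 = 7: count[7] becomes 1
p_5 = 2: count[2] becomes 3
p_6 = 9: count[9] becomes 1
p_7 = 2: count[2] becomes 4
Degrees (1 + count): deg[1]=1+0=1, deg[2]=1+4=5, deg[3]=1+1=2, deg[4]=1+0=1, deg[5]=1+0=1, deg[6]=1+0=1, deg[7]=1+1=2, deg[8]=1+0=1, deg[9]=1+1=2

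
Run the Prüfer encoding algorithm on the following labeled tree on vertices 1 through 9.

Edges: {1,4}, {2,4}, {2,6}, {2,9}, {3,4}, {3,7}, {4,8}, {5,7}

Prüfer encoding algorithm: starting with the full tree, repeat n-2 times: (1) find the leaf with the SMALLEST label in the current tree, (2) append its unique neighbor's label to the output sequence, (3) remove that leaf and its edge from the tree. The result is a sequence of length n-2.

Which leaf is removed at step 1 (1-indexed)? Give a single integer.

Step 1: current leaves = {1,5,6,8,9}. Remove leaf 1 (neighbor: 4).

Answer: 1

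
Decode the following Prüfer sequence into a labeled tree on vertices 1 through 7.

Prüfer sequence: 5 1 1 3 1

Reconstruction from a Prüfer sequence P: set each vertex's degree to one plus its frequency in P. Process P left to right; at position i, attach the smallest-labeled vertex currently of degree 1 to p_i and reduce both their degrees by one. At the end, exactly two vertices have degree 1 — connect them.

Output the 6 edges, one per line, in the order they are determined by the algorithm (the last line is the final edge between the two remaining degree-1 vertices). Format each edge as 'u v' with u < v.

Initial degrees: {1:4, 2:1, 3:2, 4:1, 5:2, 6:1, 7:1}
Step 1: smallest deg-1 vertex = 2, p_1 = 5. Add edge {2,5}. Now deg[2]=0, deg[5]=1.
Step 2: smallest deg-1 vertex = 4, p_2 = 1. Add edge {1,4}. Now deg[4]=0, deg[1]=3.
Step 3: smallest deg-1 vertex = 5, p_3 = 1. Add edge {1,5}. Now deg[5]=0, deg[1]=2.
Step 4: smallest deg-1 vertex = 6, p_4 = 3. Add edge {3,6}. Now deg[6]=0, deg[3]=1.
Step 5: smallest deg-1 vertex = 3, p_5 = 1. Add edge {1,3}. Now deg[3]=0, deg[1]=1.
Final: two remaining deg-1 vertices are 1, 7. Add edge {1,7}.

Answer: 2 5
1 4
1 5
3 6
1 3
1 7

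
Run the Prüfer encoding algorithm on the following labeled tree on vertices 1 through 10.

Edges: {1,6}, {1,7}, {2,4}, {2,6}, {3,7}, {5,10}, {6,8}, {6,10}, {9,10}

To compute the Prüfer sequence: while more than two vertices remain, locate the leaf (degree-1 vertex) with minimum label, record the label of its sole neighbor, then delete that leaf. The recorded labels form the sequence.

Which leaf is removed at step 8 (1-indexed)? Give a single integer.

Step 1: current leaves = {3,4,5,8,9}. Remove leaf 3 (neighbor: 7).
Step 2: current leaves = {4,5,7,8,9}. Remove leaf 4 (neighbor: 2).
Step 3: current leaves = {2,5,7,8,9}. Remove leaf 2 (neighbor: 6).
Step 4: current leaves = {5,7,8,9}. Remove leaf 5 (neighbor: 10).
Step 5: current leaves = {7,8,9}. Remove leaf 7 (neighbor: 1).
Step 6: current leaves = {1,8,9}. Remove leaf 1 (neighbor: 6).
Step 7: current leaves = {8,9}. Remove leaf 8 (neighbor: 6).
Step 8: current leaves = {6,9}. Remove leaf 6 (neighbor: 10).

Answer: 6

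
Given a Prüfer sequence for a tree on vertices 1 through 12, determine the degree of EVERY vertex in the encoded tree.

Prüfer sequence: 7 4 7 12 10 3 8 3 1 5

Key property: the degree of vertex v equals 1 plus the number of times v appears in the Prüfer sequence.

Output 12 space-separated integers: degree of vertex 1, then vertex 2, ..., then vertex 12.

p_1 = 7: count[7] becomes 1
p_2 = 4: count[4] becomes 1
p_3 = 7: count[7] becomes 2
p_4 = 12: count[12] becomes 1
p_5 = 10: count[10] becomes 1
p_6 = 3: count[3] becomes 1
p_7 = 8: count[8] becomes 1
p_8 = 3: count[3] becomes 2
p_9 = 1: count[1] becomes 1
p_10 = 5: count[5] becomes 1
Degrees (1 + count): deg[1]=1+1=2, deg[2]=1+0=1, deg[3]=1+2=3, deg[4]=1+1=2, deg[5]=1+1=2, deg[6]=1+0=1, deg[7]=1+2=3, deg[8]=1+1=2, deg[9]=1+0=1, deg[10]=1+1=2, deg[11]=1+0=1, deg[12]=1+1=2

Answer: 2 1 3 2 2 1 3 2 1 2 1 2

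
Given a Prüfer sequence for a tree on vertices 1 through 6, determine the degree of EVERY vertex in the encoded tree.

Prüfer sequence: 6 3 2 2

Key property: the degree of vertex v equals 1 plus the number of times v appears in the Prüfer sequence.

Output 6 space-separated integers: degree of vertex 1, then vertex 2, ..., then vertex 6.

p_1 = 6: count[6] becomes 1
p_2 = 3: count[3] becomes 1
p_3 = 2: count[2] becomes 1
p_4 = 2: count[2] becomes 2
Degrees (1 + count): deg[1]=1+0=1, deg[2]=1+2=3, deg[3]=1+1=2, deg[4]=1+0=1, deg[5]=1+0=1, deg[6]=1+1=2

Answer: 1 3 2 1 1 2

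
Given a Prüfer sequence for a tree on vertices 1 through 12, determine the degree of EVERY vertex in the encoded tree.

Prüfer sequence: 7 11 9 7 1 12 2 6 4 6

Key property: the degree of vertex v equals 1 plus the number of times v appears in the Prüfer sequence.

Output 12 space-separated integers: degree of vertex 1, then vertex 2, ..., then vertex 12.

p_1 = 7: count[7] becomes 1
p_2 = 11: count[11] becomes 1
p_3 = 9: count[9] becomes 1
p_4 = 7: count[7] becomes 2
p_5 = 1: count[1] becomes 1
p_6 = 12: count[12] becomes 1
p_7 = 2: count[2] becomes 1
p_8 = 6: count[6] becomes 1
p_9 = 4: count[4] becomes 1
p_10 = 6: count[6] becomes 2
Degrees (1 + count): deg[1]=1+1=2, deg[2]=1+1=2, deg[3]=1+0=1, deg[4]=1+1=2, deg[5]=1+0=1, deg[6]=1+2=3, deg[7]=1+2=3, deg[8]=1+0=1, deg[9]=1+1=2, deg[10]=1+0=1, deg[11]=1+1=2, deg[12]=1+1=2

Answer: 2 2 1 2 1 3 3 1 2 1 2 2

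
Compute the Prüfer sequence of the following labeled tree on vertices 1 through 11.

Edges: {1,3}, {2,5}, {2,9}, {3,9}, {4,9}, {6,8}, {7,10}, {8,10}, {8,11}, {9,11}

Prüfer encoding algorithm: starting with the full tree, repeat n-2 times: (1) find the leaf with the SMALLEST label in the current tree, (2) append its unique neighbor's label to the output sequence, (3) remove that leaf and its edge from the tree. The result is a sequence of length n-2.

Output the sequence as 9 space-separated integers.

Step 1: leaves = {1,4,5,6,7}. Remove smallest leaf 1, emit neighbor 3.
Step 2: leaves = {3,4,5,6,7}. Remove smallest leaf 3, emit neighbor 9.
Step 3: leaves = {4,5,6,7}. Remove smallest leaf 4, emit neighbor 9.
Step 4: leaves = {5,6,7}. Remove smallest leaf 5, emit neighbor 2.
Step 5: leaves = {2,6,7}. Remove smallest leaf 2, emit neighbor 9.
Step 6: leaves = {6,7,9}. Remove smallest leaf 6, emit neighbor 8.
Step 7: leaves = {7,9}. Remove smallest leaf 7, emit neighbor 10.
Step 8: leaves = {9,10}. Remove smallest leaf 9, emit neighbor 11.
Step 9: leaves = {10,11}. Remove smallest leaf 10, emit neighbor 8.
Done: 2 vertices remain (8, 11). Sequence = [3 9 9 2 9 8 10 11 8]

Answer: 3 9 9 2 9 8 10 11 8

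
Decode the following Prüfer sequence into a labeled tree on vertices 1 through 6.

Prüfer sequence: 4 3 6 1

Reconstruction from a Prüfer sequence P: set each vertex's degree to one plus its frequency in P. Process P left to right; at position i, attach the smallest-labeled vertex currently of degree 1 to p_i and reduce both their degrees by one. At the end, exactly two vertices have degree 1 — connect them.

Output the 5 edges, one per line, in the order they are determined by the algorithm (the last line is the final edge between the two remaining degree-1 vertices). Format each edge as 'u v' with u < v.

Answer: 2 4
3 4
3 6
1 5
1 6

Derivation:
Initial degrees: {1:2, 2:1, 3:2, 4:2, 5:1, 6:2}
Step 1: smallest deg-1 vertex = 2, p_1 = 4. Add edge {2,4}. Now deg[2]=0, deg[4]=1.
Step 2: smallest deg-1 vertex = 4, p_2 = 3. Add edge {3,4}. Now deg[4]=0, deg[3]=1.
Step 3: smallest deg-1 vertex = 3, p_3 = 6. Add edge {3,6}. Now deg[3]=0, deg[6]=1.
Step 4: smallest deg-1 vertex = 5, p_4 = 1. Add edge {1,5}. Now deg[5]=0, deg[1]=1.
Final: two remaining deg-1 vertices are 1, 6. Add edge {1,6}.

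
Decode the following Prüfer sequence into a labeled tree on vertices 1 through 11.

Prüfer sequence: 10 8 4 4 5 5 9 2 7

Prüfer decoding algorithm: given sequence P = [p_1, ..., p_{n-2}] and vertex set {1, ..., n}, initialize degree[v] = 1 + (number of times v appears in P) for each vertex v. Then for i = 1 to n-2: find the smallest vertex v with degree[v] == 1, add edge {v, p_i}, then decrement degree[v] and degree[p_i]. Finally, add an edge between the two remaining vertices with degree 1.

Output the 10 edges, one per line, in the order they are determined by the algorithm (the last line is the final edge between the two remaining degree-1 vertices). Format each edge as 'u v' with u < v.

Answer: 1 10
3 8
4 6
4 8
4 5
5 10
5 9
2 9
2 7
7 11

Derivation:
Initial degrees: {1:1, 2:2, 3:1, 4:3, 5:3, 6:1, 7:2, 8:2, 9:2, 10:2, 11:1}
Step 1: smallest deg-1 vertex = 1, p_1 = 10. Add edge {1,10}. Now deg[1]=0, deg[10]=1.
Step 2: smallest deg-1 vertex = 3, p_2 = 8. Add edge {3,8}. Now deg[3]=0, deg[8]=1.
Step 3: smallest deg-1 vertex = 6, p_3 = 4. Add edge {4,6}. Now deg[6]=0, deg[4]=2.
Step 4: smallest deg-1 vertex = 8, p_4 = 4. Add edge {4,8}. Now deg[8]=0, deg[4]=1.
Step 5: smallest deg-1 vertex = 4, p_5 = 5. Add edge {4,5}. Now deg[4]=0, deg[5]=2.
Step 6: smallest deg-1 vertex = 10, p_6 = 5. Add edge {5,10}. Now deg[10]=0, deg[5]=1.
Step 7: smallest deg-1 vertex = 5, p_7 = 9. Add edge {5,9}. Now deg[5]=0, deg[9]=1.
Step 8: smallest deg-1 vertex = 9, p_8 = 2. Add edge {2,9}. Now deg[9]=0, deg[2]=1.
Step 9: smallest deg-1 vertex = 2, p_9 = 7. Add edge {2,7}. Now deg[2]=0, deg[7]=1.
Final: two remaining deg-1 vertices are 7, 11. Add edge {7,11}.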